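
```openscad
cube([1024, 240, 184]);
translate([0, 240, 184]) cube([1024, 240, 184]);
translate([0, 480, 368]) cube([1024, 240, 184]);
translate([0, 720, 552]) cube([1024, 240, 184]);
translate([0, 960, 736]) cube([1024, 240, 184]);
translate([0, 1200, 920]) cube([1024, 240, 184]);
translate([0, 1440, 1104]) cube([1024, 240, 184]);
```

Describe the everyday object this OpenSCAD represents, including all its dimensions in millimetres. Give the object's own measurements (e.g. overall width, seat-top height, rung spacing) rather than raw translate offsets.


A straight staircase of 7 solid steps. Each step is 1024 mm wide (x), 240 mm deep (y, the going) and 184 mm tall (the rise). The first step rests on the floor; each subsequent step sits one going further in +y and one rise higher in +z, directly behind and above the previous step with no overlap.


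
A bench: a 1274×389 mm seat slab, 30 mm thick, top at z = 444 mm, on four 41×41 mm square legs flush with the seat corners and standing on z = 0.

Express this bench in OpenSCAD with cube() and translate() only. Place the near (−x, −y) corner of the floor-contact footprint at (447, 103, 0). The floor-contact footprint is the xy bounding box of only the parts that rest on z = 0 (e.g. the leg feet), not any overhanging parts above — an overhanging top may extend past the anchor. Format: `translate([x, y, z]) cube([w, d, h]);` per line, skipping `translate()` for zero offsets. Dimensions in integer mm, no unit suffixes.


// leg_h = 444 − 30 = 414
translate([447, 103, 414]) cube([1274, 389, 30]);
translate([447, 103, 0]) cube([41, 41, 414]);
translate([447, 451, 0]) cube([41, 41, 414]);
translate([1680, 103, 0]) cube([41, 41, 414]);
translate([1680, 451, 0]) cube([41, 41, 414]);


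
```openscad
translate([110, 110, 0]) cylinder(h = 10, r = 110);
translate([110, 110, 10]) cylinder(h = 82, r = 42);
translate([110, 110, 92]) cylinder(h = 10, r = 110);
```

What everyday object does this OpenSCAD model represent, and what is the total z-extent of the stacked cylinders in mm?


A spool. The overall height is 102 mm.

Three coaxial cylinders, large–small–large — a spool. Two 10 mm flanges and a 82 mm core give 10 + 82 + 10 = 102 mm.


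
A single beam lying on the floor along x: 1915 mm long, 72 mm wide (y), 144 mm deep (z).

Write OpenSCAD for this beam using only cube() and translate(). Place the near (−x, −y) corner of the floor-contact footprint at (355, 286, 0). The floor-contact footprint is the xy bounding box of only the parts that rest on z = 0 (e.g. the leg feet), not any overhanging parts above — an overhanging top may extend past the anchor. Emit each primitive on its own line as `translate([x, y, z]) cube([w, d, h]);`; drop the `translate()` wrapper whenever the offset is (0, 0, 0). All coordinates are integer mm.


translate([355, 286, 0]) cube([1915, 72, 144]);


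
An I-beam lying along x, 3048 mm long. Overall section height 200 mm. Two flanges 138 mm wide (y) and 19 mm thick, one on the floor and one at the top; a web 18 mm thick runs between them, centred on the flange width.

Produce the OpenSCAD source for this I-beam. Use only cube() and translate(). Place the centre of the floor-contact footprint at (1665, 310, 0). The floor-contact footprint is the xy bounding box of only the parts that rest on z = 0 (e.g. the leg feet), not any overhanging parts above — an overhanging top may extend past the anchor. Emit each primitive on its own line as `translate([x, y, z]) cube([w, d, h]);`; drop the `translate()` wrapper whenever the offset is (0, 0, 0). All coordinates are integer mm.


translate([141, 241, 0]) cube([3048, 138, 19]);
translate([141, 301, 19]) cube([3048, 18, 162]);
translate([141, 241, 181]) cube([3048, 138, 19]);


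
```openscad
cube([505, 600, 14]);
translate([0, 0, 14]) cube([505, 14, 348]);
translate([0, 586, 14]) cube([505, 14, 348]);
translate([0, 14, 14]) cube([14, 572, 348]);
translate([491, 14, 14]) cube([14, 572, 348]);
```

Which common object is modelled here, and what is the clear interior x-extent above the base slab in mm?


An open box. The internal width is 477 mm.

A 505×600 base slab with four walls standing on it — an open box. The base is 505 mm wide and the walls are 14 mm thick, so the internal width is 505 − 2 × 14 = 477 mm.


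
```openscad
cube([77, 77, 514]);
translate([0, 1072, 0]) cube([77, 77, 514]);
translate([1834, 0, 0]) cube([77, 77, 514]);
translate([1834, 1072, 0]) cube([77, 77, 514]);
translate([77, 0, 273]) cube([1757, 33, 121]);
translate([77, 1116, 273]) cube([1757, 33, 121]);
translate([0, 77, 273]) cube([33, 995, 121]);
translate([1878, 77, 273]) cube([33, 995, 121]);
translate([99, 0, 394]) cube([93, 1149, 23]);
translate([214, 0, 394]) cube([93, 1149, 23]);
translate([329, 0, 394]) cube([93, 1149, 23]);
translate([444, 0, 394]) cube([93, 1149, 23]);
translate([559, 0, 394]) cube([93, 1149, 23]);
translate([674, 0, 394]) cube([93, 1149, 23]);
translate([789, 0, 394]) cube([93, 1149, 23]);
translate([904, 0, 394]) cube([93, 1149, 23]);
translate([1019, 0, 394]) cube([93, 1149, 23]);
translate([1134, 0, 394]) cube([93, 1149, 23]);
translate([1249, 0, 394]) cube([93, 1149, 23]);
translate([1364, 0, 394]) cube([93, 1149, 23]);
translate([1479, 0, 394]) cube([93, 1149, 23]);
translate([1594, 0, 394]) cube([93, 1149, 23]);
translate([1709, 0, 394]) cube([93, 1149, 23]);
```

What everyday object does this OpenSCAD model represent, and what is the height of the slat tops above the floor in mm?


A bed frame. The slat-top height is 417 mm.

Four posts, four rails, and a row of slats — a bed frame. Slats sit on the rails at z = 273 + 121 = 394; with slat thickness 23, the top is 417 mm.


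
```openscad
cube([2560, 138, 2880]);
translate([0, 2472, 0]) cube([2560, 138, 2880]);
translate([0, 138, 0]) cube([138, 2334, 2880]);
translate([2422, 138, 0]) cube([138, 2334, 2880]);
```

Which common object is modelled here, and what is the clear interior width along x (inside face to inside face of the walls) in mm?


A house (or room) frame. The interior width is 2284 mm.

Four 2880 mm walls enclosing a rectangle with no floor or roof — a room or house frame. Outside width is 2560 mm and wall thickness is 138 mm, so the interior width is 2560 − 2 × 138 = 2284 mm.


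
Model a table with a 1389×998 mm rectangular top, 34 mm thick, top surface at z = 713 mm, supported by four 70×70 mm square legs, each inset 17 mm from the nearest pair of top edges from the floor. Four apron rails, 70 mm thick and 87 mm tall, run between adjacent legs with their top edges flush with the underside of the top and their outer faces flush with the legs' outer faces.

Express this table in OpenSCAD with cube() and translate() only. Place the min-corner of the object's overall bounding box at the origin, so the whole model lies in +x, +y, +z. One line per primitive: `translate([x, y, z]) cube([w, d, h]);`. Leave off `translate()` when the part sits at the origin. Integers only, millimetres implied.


translate([0, 0, 679]) cube([1389, 998, 34]);
translate([17, 17, 0]) cube([70, 70, 679]);
translate([1302, 17, 0]) cube([70, 70, 679]);
translate([17, 911, 0]) cube([70, 70, 679]);
translate([1302, 911, 0]) cube([70, 70, 679]);
translate([87, 17, 592]) cube([1215, 70, 87]);
translate([87, 911, 592]) cube([1215, 70, 87]);
translate([17, 87, 592]) cube([70, 824, 87]);
translate([1302, 87, 592]) cube([70, 824, 87]);


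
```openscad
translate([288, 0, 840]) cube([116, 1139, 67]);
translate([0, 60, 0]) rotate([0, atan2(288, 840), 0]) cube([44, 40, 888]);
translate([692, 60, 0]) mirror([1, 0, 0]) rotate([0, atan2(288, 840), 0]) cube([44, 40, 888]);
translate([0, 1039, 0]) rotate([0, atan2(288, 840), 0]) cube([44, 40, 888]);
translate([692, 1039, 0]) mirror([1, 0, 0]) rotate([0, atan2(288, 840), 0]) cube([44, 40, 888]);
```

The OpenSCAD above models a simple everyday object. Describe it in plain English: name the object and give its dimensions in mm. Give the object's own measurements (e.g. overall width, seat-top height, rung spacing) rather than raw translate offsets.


A sawhorse. A 116×1139×67 mm beam (x, y, z) sits on two A-frame leg pairs. Each pair is two raked legs of 44×40 mm section (40 mm along y) splaying symmetrically in x. Each leg rises 840 mm vertically over 288 mm of horizontal reach and is 888 mm long along its own axis. Every leg's outer bottom edge rests on the floor and its outer top edge meets a bottom edge of the beam — the left legs (tilting toward +x) meet the beam's −x bottom edge, the right legs (their mirror images, tilting toward −x) meet its +x bottom edge — so the leg tops tuck under the beam, the beam's underside is 840 mm above the floor, and the feet are 692 mm apart outside-to-outside with the beam centred between them. The two leg pairs are set in 60 mm from either end of the beam.


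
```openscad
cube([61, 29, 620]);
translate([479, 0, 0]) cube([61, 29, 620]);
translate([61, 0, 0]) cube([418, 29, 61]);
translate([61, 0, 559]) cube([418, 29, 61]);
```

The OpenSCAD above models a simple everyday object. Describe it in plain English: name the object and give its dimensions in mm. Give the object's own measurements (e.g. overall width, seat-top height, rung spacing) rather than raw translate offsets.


A rectangular picture frame lying in the x–z plane (depth along y). The opening is 418 mm wide (x) by 498 mm tall (z), surrounded by a border 61 mm wide on all four sides. The frame is 29 mm deep and is made of two full-height vertical stiles with two horizontal rails fitted between them.


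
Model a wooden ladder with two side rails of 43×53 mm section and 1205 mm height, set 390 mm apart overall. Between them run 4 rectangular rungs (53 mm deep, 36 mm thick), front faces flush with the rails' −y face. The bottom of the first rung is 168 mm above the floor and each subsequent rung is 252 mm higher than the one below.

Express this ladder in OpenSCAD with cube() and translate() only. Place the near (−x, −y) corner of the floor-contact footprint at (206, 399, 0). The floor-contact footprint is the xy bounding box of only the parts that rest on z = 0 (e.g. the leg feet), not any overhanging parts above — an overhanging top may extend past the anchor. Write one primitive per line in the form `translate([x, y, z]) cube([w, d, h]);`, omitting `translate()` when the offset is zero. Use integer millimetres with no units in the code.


translate([206, 399, 0]) cube([43, 53, 1205]);
translate([553, 399, 0]) cube([43, 53, 1205]);
translate([249, 399, 168]) cube([304, 53, 36]);
translate([249, 399, 420]) cube([304, 53, 36]);
translate([249, 399, 672]) cube([304, 53, 36]);
translate([249, 399, 924]) cube([304, 53, 36]);


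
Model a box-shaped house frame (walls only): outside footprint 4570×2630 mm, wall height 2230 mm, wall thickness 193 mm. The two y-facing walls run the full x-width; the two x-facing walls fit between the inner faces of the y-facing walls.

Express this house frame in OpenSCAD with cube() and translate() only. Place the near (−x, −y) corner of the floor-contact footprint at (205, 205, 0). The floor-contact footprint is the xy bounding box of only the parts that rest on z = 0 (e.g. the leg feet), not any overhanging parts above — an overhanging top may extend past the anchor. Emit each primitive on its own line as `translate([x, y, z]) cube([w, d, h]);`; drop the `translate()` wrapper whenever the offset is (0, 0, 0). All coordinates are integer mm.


translate([205, 205, 0]) cube([4570, 193, 2230]);
translate([205, 2642, 0]) cube([4570, 193, 2230]);
translate([205, 398, 0]) cube([193, 2244, 2230]);
translate([4582, 398, 0]) cube([193, 2244, 2230]);


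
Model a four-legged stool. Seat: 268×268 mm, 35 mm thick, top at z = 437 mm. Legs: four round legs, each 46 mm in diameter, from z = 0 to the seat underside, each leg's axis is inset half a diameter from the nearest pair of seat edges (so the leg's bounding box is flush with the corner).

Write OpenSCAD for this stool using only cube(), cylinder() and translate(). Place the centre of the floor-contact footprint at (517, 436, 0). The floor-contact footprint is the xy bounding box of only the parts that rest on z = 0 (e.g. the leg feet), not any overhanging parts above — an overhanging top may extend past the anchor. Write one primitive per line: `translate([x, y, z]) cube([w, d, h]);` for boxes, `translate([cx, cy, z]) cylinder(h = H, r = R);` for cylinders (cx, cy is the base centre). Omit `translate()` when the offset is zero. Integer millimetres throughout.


translate([383, 302, 402]) cube([268, 268, 35]);
translate([406, 325, 0]) cylinder(h = 402, r = 23);
translate([628, 325, 0]) cylinder(h = 402, r = 23);
translate([406, 547, 0]) cylinder(h = 402, r = 23);
translate([628, 547, 0]) cylinder(h = 402, r = 23);


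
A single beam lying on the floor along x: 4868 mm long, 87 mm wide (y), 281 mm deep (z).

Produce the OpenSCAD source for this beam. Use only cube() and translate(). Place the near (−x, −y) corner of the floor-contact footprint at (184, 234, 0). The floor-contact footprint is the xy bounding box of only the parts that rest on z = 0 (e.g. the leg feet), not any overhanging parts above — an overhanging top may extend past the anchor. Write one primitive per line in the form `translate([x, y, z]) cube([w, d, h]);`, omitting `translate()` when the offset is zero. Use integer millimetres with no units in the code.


translate([184, 234, 0]) cube([4868, 87, 281]);


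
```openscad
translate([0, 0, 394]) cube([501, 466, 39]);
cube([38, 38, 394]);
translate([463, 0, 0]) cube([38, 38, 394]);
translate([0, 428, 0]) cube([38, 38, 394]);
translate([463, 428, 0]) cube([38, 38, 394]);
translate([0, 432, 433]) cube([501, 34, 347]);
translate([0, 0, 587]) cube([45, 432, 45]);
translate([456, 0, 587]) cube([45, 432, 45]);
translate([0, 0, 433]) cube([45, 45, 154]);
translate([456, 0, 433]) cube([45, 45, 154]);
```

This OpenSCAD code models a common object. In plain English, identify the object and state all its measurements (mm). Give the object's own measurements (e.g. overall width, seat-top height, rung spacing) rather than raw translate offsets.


A chair. The seat is a 501×466×39 mm slab with its top at z = 433 mm, on four 38×38 mm corner legs (flush with the seat edges, standing on z = 0). A flat backrest 34 mm thick, 347 mm tall, spans the full seat width and rises from the seat top along its +y edge, rear face flush with the rear of the seat. Two armrests of 45×45 mm section run along each side from the seat's front edge to the front of the backrest, top faces 199 mm above the seat top and outer faces flush with the seat's x-edges; a 45×45 mm post under the front of each armrest stands on the seat at the front corner.


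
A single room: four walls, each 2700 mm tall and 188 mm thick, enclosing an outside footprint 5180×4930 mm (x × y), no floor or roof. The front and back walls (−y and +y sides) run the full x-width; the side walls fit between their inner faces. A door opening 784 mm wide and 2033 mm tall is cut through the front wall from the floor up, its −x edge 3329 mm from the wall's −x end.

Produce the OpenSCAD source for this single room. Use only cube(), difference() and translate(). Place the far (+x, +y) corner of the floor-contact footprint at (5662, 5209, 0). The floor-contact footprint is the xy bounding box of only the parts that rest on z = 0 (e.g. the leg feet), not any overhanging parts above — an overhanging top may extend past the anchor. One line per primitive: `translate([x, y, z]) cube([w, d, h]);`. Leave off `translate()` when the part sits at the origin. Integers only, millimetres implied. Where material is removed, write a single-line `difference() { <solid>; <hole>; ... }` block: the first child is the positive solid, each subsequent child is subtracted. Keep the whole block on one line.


difference() { translate([482, 279, 0]) cube([5180, 188, 2700]); translate([3811, 279, 0]) cube([784, 188, 2033]); }
translate([482, 5021, 0]) cube([5180, 188, 2700]);
translate([482, 467, 0]) cube([188, 4554, 2700]);
translate([5474, 467, 0]) cube([188, 4554, 2700]);


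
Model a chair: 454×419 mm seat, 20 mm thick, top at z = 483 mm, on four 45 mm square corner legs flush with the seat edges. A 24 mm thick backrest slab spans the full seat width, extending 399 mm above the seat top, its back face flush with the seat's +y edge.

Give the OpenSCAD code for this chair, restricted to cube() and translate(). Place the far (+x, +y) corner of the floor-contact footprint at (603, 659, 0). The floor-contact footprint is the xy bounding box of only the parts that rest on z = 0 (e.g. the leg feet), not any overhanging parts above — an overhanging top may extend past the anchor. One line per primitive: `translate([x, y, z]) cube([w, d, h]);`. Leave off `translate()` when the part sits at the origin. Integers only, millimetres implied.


translate([149, 240, 463]) cube([454, 419, 20]);
translate([149, 240, 0]) cube([45, 45, 463]);
translate([558, 240, 0]) cube([45, 45, 463]);
translate([149, 614, 0]) cube([45, 45, 463]);
translate([558, 614, 0]) cube([45, 45, 463]);
translate([149, 635, 483]) cube([454, 24, 399]);


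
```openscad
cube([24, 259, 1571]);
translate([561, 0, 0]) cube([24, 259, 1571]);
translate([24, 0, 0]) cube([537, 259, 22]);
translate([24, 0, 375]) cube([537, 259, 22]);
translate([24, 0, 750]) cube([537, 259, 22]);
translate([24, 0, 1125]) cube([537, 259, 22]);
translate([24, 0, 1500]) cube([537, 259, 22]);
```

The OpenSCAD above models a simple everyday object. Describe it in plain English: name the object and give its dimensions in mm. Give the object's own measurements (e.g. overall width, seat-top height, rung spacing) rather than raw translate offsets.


An open bookshelf. Two side panels, each 24 mm thick, 259 mm deep and 1571 mm tall, stand 585 mm apart (outside-to-outside). Between them sit 5 shelves, each 22 mm thick and 259 mm deep, spanning the full gap between the sides. The bottom shelf rests on the floor (its underside at z = 0) and the clear gap between one shelf's top and the next shelf's underside is 353 mm.


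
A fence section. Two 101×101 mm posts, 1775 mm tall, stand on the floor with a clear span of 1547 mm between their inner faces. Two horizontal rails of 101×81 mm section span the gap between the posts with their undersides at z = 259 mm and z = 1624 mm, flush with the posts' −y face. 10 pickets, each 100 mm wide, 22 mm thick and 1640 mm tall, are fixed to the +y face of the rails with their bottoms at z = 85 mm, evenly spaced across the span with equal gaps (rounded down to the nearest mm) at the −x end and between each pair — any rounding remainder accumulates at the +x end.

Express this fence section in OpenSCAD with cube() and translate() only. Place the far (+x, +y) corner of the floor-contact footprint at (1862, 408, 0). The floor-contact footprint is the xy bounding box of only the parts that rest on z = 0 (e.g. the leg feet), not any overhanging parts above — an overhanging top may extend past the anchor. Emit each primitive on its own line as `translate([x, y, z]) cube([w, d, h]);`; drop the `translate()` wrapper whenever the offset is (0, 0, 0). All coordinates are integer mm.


translate([113, 307, 0]) cube([101, 101, 1775]);
translate([1761, 307, 0]) cube([101, 101, 1775]);
translate([214, 307, 259]) cube([1547, 101, 81]);
translate([214, 307, 1624]) cube([1547, 101, 81]);
translate([263, 408, 85]) cube([100, 22, 1640]);
translate([412, 408, 85]) cube([100, 22, 1640]);
translate([561, 408, 85]) cube([100, 22, 1640]);
translate([710, 408, 85]) cube([100, 22, 1640]);
translate([859, 408, 85]) cube([100, 22, 1640]);
translate([1008, 408, 85]) cube([100, 22, 1640]);
translate([1157, 408, 85]) cube([100, 22, 1640]);
translate([1306, 408, 85]) cube([100, 22, 1640]);
translate([1455, 408, 85]) cube([100, 22, 1640]);
translate([1604, 408, 85]) cube([100, 22, 1640]);


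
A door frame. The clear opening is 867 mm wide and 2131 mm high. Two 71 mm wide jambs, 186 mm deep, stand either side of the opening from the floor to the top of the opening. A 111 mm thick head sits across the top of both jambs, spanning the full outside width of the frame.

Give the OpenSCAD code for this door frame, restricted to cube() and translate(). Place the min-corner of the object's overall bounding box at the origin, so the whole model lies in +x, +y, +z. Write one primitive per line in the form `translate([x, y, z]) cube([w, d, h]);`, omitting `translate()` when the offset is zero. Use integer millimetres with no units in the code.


cube([71, 186, 2131]);
translate([938, 0, 0]) cube([71, 186, 2131]);
translate([0, 0, 2131]) cube([1009, 186, 111]);


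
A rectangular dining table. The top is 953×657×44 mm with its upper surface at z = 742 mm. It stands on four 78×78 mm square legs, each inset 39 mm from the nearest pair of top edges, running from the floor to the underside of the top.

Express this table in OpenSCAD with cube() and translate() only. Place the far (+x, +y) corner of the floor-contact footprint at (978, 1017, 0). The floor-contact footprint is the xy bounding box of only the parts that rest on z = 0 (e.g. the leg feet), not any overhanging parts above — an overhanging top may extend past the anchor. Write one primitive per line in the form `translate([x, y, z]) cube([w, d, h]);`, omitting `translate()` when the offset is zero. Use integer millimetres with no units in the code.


// leg_h = 742 - 44 = 698
translate([64, 399, 698]) cube([953, 657, 44]);
translate([103, 438, 0]) cube([78, 78, 698]);
translate([900, 438, 0]) cube([78, 78, 698]);
translate([103, 939, 0]) cube([78, 78, 698]);
translate([900, 939, 0]) cube([78, 78, 698]);


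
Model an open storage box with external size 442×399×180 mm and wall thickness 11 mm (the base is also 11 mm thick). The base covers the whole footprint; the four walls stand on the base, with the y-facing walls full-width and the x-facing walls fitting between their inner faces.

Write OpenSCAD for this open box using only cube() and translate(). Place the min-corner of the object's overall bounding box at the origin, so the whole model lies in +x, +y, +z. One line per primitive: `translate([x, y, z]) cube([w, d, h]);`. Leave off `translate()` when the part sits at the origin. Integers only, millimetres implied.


cube([442, 399, 11]);
translate([0, 0, 11]) cube([442, 11, 169]);
translate([0, 388, 11]) cube([442, 11, 169]);
translate([0, 11, 11]) cube([11, 377, 169]);
translate([431, 11, 11]) cube([11, 377, 169]);


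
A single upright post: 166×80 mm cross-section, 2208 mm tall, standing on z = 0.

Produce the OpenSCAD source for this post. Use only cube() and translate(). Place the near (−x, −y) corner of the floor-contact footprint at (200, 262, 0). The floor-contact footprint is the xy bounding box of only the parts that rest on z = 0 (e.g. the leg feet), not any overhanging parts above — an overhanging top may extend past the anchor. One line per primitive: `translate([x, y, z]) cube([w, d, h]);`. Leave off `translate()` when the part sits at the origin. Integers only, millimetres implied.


translate([200, 262, 0]) cube([166, 80, 2208]);


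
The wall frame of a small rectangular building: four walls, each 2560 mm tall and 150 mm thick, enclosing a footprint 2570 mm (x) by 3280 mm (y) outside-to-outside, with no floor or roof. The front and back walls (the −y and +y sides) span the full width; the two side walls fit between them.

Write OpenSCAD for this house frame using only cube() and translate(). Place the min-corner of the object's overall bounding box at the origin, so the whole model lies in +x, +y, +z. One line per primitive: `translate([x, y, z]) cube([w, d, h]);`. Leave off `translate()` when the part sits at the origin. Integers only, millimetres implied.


cube([2570, 150, 2560]);
translate([0, 3130, 0]) cube([2570, 150, 2560]);
translate([0, 150, 0]) cube([150, 2980, 2560]);
translate([2420, 150, 0]) cube([150, 2980, 2560]);


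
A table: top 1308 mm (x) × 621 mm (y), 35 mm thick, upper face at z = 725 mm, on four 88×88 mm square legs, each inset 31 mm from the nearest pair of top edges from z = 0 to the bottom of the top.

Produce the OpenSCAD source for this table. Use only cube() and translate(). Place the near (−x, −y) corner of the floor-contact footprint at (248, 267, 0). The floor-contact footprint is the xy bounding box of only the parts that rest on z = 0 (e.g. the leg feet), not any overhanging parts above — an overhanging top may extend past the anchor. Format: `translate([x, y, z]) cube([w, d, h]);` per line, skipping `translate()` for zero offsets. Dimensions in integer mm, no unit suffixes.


translate([217, 236, 690]) cube([1308, 621, 35]);
translate([248, 267, 0]) cube([88, 88, 690]);
translate([1406, 267, 0]) cube([88, 88, 690]);
translate([248, 738, 0]) cube([88, 88, 690]);
translate([1406, 738, 0]) cube([88, 88, 690]);


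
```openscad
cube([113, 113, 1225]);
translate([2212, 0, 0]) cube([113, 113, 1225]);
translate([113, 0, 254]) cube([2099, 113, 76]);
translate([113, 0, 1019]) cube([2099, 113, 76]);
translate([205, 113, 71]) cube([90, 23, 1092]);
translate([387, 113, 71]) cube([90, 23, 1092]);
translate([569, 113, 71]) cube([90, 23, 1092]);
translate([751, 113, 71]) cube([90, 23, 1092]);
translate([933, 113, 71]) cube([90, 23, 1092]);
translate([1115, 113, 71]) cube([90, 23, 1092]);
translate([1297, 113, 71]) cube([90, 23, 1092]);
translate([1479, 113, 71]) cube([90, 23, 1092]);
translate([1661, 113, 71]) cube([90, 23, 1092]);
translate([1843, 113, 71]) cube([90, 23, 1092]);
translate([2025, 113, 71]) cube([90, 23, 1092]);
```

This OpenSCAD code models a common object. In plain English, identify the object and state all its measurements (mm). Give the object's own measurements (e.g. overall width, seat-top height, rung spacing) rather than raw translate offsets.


A fence section. Two 113×113 mm posts, 1225 mm tall, stand on the floor with a clear span of 2099 mm between their inner faces. Two horizontal rails of 113×76 mm section span the gap between the posts with their undersides at z = 254 mm and z = 1019 mm, flush with the posts' −y face. 11 pickets, each 90 mm wide, 23 mm thick and 1092 mm tall, are fixed to the +y face of the rails with their bottoms at z = 71 mm, spaced across the span with a 92 mm gap after the −x post and between neighbouring pickets, with 97 mm left before the +x post.


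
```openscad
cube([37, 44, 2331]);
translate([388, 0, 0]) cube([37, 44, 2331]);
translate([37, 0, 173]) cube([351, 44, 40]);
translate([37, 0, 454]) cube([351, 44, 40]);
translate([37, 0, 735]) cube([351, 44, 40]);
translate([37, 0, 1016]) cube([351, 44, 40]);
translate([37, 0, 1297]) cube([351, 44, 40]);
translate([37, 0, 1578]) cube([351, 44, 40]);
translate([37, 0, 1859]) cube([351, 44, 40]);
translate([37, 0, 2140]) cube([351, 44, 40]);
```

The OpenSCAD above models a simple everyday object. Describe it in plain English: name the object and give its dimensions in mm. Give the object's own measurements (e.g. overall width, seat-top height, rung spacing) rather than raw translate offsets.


A straight ladder. Two 37×44 mm vertical rails, 2331 mm tall, stand 425 mm apart (outside-to-outside) with their front faces coplanar on the −y side. 8 rungs, each 44 mm deep and 40 mm tall, span between the inner faces of the rails, front faces flush with the rails. The lowest rung's underside is at z = 173 mm and rungs are spaced 281 mm apart (underside to underside).


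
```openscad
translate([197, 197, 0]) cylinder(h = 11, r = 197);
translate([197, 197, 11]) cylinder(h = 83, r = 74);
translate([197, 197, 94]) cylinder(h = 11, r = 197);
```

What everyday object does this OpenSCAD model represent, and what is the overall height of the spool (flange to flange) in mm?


A spool. The overall height is 105 mm.

Three coaxial cylinders, large–small–large — a spool. Two 11 mm flanges and a 83 mm core give 11 + 83 + 11 = 105 mm.


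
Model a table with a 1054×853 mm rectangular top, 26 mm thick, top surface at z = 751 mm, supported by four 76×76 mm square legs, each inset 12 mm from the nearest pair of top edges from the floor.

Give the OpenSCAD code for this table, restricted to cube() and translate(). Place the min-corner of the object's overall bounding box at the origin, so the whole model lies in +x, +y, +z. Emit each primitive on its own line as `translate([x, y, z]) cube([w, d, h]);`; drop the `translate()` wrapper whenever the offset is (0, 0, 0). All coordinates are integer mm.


translate([0, 0, 725]) cube([1054, 853, 26]);
translate([12, 12, 0]) cube([76, 76, 725]);
translate([966, 12, 0]) cube([76, 76, 725]);
translate([12, 765, 0]) cube([76, 76, 725]);
translate([966, 765, 0]) cube([76, 76, 725]);


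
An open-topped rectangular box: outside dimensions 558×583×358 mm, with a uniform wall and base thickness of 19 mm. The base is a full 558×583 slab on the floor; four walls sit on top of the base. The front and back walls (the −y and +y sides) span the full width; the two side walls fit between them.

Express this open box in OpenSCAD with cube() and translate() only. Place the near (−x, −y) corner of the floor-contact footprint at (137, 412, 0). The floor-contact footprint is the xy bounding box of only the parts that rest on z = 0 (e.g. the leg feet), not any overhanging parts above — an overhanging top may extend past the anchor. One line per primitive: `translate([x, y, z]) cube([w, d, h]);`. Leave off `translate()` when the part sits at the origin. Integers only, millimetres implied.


translate([137, 412, 0]) cube([558, 583, 19]);
translate([137, 412, 19]) cube([558, 19, 339]);
translate([137, 976, 19]) cube([558, 19, 339]);
translate([137, 431, 19]) cube([19, 545, 339]);
translate([676, 431, 19]) cube([19, 545, 339]);


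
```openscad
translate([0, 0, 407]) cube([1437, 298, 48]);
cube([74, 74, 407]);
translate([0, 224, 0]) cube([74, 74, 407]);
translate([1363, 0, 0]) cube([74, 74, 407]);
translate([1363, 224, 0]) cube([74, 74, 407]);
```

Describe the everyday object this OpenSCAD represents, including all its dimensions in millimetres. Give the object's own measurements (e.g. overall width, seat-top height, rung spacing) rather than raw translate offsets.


A long wooden bench with a 1437 mm (x) × 298 mm (y) seat, 48 mm thick, its top surface 455 mm above the floor. Four 74 mm square legs at the seat corners, flush with the edges, run from z = 0 to the seat underside.


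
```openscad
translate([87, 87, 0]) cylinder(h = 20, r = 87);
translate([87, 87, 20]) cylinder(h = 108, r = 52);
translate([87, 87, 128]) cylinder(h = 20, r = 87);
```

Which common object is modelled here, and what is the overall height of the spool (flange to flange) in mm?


A spool. The overall height is 148 mm.

Three coaxial cylinders, large–small–large — a spool. Two 20 mm flanges and a 108 mm core give 20 + 108 + 20 = 148 mm.


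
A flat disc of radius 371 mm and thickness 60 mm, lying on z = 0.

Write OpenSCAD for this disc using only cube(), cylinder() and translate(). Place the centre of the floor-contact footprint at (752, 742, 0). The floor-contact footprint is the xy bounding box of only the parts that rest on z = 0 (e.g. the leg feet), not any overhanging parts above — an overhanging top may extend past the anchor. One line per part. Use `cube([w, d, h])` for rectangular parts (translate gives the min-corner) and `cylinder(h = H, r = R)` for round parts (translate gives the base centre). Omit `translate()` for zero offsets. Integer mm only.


translate([752, 742, 0]) cylinder(h = 60, r = 371);


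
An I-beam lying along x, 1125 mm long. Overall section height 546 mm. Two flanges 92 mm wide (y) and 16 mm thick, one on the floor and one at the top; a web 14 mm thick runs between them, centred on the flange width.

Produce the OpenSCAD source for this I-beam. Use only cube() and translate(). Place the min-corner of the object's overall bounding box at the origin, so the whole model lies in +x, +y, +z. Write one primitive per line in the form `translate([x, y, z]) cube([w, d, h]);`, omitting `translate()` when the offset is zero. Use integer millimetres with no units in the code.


cube([1125, 92, 16]);
translate([0, 39, 16]) cube([1125, 14, 514]);
translate([0, 0, 530]) cube([1125, 92, 16]);


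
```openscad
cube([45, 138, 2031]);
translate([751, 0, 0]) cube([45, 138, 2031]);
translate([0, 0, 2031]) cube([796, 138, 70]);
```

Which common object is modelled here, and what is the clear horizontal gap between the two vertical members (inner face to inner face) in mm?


A door frame. The clear opening width is 706 mm.

Two 2031 mm tall posts with a header on top — a door frame. The left jamb is 45 mm wide at x = 0; the right jamb starts at x = 751. The clear opening is 751 − 45 = 706 mm.


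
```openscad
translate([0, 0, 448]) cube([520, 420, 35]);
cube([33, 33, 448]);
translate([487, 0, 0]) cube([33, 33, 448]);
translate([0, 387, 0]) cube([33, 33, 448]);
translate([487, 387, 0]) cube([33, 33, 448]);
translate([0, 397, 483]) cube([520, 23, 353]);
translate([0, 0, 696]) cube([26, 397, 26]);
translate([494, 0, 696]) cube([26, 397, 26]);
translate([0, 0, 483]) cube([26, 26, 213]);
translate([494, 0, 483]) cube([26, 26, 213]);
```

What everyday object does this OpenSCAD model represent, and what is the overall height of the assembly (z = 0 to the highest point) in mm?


A chair. The overall height is 836 mm.

A slab on four corner posts with a tall panel at the back — a chair. The seat slab sits at z = 448 with thickness 35, and the 353 mm backrest starts at the seat top, so the overall height is 448 + 35 + 353 = 836 mm.


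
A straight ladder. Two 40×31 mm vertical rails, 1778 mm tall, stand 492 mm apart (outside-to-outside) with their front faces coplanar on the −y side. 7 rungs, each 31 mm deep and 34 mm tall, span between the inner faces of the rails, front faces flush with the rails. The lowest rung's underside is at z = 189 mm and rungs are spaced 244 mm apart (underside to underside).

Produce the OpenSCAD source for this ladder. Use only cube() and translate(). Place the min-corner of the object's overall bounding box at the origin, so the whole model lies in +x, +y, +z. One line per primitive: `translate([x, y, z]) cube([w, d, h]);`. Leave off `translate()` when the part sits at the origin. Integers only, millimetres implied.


cube([40, 31, 1778]);
translate([452, 0, 0]) cube([40, 31, 1778]);
translate([40, 0, 189]) cube([412, 31, 34]);
translate([40, 0, 433]) cube([412, 31, 34]);
translate([40, 0, 677]) cube([412, 31, 34]);
translate([40, 0, 921]) cube([412, 31, 34]);
translate([40, 0, 1165]) cube([412, 31, 34]);
translate([40, 0, 1409]) cube([412, 31, 34]);
translate([40, 0, 1653]) cube([412, 31, 34]);


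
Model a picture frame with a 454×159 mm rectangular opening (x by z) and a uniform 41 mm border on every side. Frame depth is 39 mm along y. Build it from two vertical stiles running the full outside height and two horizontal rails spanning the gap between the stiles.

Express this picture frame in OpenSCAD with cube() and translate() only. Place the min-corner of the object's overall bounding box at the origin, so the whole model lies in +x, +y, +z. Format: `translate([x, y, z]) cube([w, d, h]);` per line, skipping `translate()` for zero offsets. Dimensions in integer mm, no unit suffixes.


cube([41, 39, 241]);
translate([495, 0, 0]) cube([41, 39, 241]);
translate([41, 0, 0]) cube([454, 39, 41]);
translate([41, 0, 200]) cube([454, 39, 41]);


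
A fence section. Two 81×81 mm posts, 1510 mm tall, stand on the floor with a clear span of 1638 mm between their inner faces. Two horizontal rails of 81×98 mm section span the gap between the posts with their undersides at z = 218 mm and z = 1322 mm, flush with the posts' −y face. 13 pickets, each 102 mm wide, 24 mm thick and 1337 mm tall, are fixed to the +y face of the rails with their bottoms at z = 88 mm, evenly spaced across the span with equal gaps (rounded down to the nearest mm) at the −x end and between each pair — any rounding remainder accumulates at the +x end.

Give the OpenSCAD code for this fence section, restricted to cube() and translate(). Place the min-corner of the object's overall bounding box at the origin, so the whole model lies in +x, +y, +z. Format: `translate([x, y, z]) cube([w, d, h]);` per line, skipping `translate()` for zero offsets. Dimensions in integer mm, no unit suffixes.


cube([81, 81, 1510]);
translate([1719, 0, 0]) cube([81, 81, 1510]);
translate([81, 0, 218]) cube([1638, 81, 98]);
translate([81, 0, 1322]) cube([1638, 81, 98]);
translate([103, 81, 88]) cube([102, 24, 1337]);
translate([227, 81, 88]) cube([102, 24, 1337]);
translate([351, 81, 88]) cube([102, 24, 1337]);
translate([475, 81, 88]) cube([102, 24, 1337]);
translate([599, 81, 88]) cube([102, 24, 1337]);
translate([723, 81, 88]) cube([102, 24, 1337]);
translate([847, 81, 88]) cube([102, 24, 1337]);
translate([971, 81, 88]) cube([102, 24, 1337]);
translate([1095, 81, 88]) cube([102, 24, 1337]);
translate([1219, 81, 88]) cube([102, 24, 1337]);
translate([1343, 81, 88]) cube([102, 24, 1337]);
translate([1467, 81, 88]) cube([102, 24, 1337]);
translate([1591, 81, 88]) cube([102, 24, 1337]);


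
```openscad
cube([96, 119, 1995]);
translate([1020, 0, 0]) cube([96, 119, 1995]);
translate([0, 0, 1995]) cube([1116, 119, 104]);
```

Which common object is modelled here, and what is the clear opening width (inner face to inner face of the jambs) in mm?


A door frame. The clear opening width is 924 mm.

Two 1995 mm tall posts with a header on top — a door frame. The left jamb is 96 mm wide at x = 0; the right jamb starts at x = 1020. The clear opening is 1020 − 96 = 924 mm.


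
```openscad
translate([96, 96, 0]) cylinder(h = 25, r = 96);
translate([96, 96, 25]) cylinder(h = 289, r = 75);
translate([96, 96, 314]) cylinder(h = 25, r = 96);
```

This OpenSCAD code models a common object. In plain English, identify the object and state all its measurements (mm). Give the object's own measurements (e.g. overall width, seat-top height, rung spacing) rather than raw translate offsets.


A spool: two coaxial disc flanges of radius 96 mm and thickness 25 mm, joined by a core cylinder of radius 75 mm and height 289 mm. The lower flange rests on z = 0 and the three cylinders share a vertical axis.


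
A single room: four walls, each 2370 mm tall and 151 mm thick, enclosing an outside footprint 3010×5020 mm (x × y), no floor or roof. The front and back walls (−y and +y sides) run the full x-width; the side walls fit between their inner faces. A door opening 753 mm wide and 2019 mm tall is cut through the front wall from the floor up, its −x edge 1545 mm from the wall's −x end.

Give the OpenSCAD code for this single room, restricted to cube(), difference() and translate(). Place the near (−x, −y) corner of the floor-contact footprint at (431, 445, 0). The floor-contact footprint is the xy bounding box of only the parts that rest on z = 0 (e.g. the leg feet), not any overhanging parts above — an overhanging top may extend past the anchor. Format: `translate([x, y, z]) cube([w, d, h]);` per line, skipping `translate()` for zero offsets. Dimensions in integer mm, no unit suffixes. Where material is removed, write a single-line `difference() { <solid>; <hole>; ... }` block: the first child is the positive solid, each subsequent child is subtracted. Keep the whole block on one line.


difference() { translate([431, 445, 0]) cube([3010, 151, 2370]); translate([1976, 445, 0]) cube([753, 151, 2019]); }
translate([431, 5314, 0]) cube([3010, 151, 2370]);
translate([431, 596, 0]) cube([151, 4718, 2370]);
translate([3290, 596, 0]) cube([151, 4718, 2370]);


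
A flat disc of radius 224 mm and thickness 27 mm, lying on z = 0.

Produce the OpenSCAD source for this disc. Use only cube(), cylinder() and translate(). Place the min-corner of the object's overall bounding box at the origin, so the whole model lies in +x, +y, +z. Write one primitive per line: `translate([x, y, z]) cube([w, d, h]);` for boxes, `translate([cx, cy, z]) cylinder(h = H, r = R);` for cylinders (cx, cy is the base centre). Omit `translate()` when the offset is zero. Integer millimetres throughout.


translate([224, 224, 0]) cylinder(h = 27, r = 224);
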